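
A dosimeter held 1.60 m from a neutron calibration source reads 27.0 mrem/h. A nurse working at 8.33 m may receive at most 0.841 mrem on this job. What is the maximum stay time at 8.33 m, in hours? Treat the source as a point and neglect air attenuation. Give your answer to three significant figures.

0.844 h

Applying the 1/r² law, rate at 8.33 m:
27.0 × (1.60/8.33)² = 27.0 × 0.03689 = 0.9960 mrem/h.
Stay time = 0.841 mrem ÷ 0.9960 mrem/h = 0.8444 h.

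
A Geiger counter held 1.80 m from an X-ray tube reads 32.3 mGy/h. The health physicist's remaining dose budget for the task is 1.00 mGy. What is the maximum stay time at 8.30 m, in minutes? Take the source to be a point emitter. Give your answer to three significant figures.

Intensity scales as (d₁/d₂)², so rate at 8.30 m:
(1.80/8.30)² = 0.04703, so 32.3 × 0.04703 = 1.519 mGy/h.
Stay time = 1.00 mGy ÷ 1.519 mGy/h = 0.6583 h = 39.50 min.

39.5 min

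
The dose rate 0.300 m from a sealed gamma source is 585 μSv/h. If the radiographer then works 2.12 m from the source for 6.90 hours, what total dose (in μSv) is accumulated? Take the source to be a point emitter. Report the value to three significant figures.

80.8 μSv

Intensity scales as (d₁/d₂)², so rate at 2.12 m:
(0.300/2.12)² = 0.02002, so 585 × 0.02002 = 11.71 μSv/h.
Dose = rate × time = 11.71 μSv/h × 6.900 h = 80.80 μSv.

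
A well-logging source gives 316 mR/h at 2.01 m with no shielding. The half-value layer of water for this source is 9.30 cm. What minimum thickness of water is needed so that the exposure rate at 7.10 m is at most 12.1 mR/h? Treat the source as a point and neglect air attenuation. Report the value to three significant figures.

9.91 cm

At 7.10 m, distance alone gives 316 × (2.01/7.10)² = 316 × 0.08014 = 25.32 mR/h.
Further attenuation needed: 25.32/12.1 = 2.093.
n = log₂(2.093) = 1.066 half-value layers.
Thickness = 1.066 × 9.30 cm = 9.914 cm.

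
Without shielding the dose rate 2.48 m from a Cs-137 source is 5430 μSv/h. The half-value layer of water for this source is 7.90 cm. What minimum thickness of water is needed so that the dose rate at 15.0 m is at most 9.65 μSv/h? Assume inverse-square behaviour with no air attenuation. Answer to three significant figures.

At 15.0 m, distance alone gives 5430 × (2.48/15.0)² = 5430 × 0.02734 = 148.5 μSv/h.
Further attenuation needed: 148.5/9.65 = 15.39.
n = log₂(15.39) = 3.944 half-value layers.
Thickness = 3.944 × 7.90 cm = 31.16 cm.

31.2 cm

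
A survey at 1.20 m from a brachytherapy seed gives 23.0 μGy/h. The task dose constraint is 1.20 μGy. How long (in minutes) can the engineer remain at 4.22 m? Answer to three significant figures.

38.7 min

Intensity scales as (d₁/d₂)², so rate at 4.22 m:
23.0 × (1.20/4.22)² = 23.0 × 0.08086 = 1.860 μGy/h.
Stay time = 1.20 μGy ÷ 1.860 μGy/h = 0.6452 h = 38.71 min.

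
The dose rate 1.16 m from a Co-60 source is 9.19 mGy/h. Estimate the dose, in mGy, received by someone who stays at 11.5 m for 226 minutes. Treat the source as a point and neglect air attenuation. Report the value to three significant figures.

Using I₁d₁² = I₂d₂², rate at 11.5 m:
(1.16/11.5)² = 0.01017, so 9.19 × 0.01017 = 0.09346 mGy/h.
Dose = rate × time = 0.09346 mGy/h × 3.767 h = 0.3521 mGy.

0.352 mGy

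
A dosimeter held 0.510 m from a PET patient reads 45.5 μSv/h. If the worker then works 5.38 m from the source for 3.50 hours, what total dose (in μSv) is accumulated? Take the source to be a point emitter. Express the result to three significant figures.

1.43 μSv

Using I₁d₁² = I₂d₂², rate at 5.38 m:
45.5 × (0.510/5.38)² = 45.5 × 0.008986 = 0.4089 μSv/h.
Dose = rate × time = 0.4089 μSv/h × 3.500 h = 1.431 μSv.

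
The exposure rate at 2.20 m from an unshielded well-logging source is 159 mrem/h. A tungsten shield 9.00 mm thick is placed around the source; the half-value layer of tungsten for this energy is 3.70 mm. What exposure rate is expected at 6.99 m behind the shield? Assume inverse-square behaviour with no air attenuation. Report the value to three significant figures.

Distance alone: 159 × (2.20/6.99)² = 159 × 0.09906 = 15.75 mrem/h.
Shield: 9.00/3.70 = 2.432 half-value layers → attenuation 2^(−2.432) = 0.1853.
Combined: 15.75 × 0.1853 = 2.918 mrem/h.

2.92 mrem/h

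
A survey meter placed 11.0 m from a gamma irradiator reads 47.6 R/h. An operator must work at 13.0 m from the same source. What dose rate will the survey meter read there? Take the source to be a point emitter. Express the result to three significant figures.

Applying the 1/r² law, scaling from 11.0 m to 13.0 m:
(11.0/13.0)² = 0.7160, so 47.6 × 0.7160 = 34.08 R/h.

34.1 R/h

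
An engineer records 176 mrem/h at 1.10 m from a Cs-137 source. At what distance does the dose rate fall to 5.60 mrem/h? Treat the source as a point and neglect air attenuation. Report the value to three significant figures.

6.17 m

Applying the 1/r² law, d₂ = d₁·√(I₁/I₂).
I₁/I₂ = 176/5.60 = 31.43, so d₂ = 1.10 × √31.43 = 6.167 m.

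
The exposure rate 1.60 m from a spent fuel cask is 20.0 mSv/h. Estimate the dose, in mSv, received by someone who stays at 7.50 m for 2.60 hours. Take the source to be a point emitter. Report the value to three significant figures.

2.37 mSv

Using I₁d₁² = I₂d₂², rate at 7.50 m:
(1.60/7.50)² = 0.04551, so 20.0 × 0.04551 = 0.9102 mSv/h.
Dose = rate × time = 0.9102 mSv/h × 2.600 h = 2.367 mSv.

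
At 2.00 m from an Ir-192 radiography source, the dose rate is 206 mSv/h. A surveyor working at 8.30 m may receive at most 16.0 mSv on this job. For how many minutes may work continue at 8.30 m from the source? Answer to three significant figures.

80.3 min

Intensity scales as (d₁/d₂)², so rate at 8.30 m:
(2.00/8.30)² = 0.05806, so 206 × 0.05806 = 11.96 mSv/h.
Stay time = 16.0 mSv ÷ 11.96 mSv/h = 1.338 h = 80.28 min.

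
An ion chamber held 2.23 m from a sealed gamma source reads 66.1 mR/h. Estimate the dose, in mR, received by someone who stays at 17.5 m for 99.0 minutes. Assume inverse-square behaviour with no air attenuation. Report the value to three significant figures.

1.77 mR

By the inverse-square law, rate at 17.5 m:
66.1 × (2.23/17.5)² = 66.1 × 0.01624 = 1.073 mR/h.
Dose = rate × time = 1.073 mR/h × 1.650 h = 1.770 mR.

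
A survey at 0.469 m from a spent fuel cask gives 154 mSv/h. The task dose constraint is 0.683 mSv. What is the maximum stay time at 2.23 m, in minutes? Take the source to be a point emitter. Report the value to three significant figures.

6.02 min

By the inverse-square law, rate at 2.23 m:
154 × (0.469/2.23)² = 154 × 0.04423 = 6.811 mSv/h.
Stay time = 0.683 mSv ÷ 6.811 mSv/h = 0.1003 h = 6.018 min.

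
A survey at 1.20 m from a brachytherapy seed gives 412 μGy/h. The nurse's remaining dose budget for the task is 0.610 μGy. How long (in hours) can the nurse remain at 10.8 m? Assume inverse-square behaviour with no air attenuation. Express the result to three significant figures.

Intensity scales as (d₁/d₂)², so rate at 10.8 m:
412 × (1.20/10.8)² = 412 × 0.01235 = 5.088 μGy/h.
Stay time = 0.610 μGy ÷ 5.088 μGy/h = 0.1199 h.

0.120 h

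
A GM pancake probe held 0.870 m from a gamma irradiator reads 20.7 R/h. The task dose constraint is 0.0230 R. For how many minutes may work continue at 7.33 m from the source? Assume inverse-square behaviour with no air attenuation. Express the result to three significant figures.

Applying the 1/r² law, rate at 7.33 m:
(0.870/7.33)² = 0.01409, so 20.7 × 0.01409 = 0.2917 R/h.
Stay time = 0.0230 R ÷ 0.2917 R/h = 0.07885 h = 4.731 min.

4.73 min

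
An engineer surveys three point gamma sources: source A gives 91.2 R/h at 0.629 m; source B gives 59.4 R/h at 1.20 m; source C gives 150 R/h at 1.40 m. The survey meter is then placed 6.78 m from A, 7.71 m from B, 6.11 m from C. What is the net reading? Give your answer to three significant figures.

Each source contributes Iᵢ·(dᵢ/rᵢ)²; contributions add.
A: 91.2 × (0.629/6.78)² = 0.7849 R/h
B: 59.4 × (1.20/7.71)² = 1.439 R/h
C: 150 × (1.40/6.11)² = 7.875 R/h
Total = 0.7849 + 1.439 + 7.875 = 10.10 R/h.

10.1 R/h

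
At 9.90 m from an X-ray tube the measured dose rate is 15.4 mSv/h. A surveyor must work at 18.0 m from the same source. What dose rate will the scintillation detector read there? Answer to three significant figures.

4.66 mSv/h

Since intensity falls as 1/r², scaling from 9.90 m to 18.0 m:
15.4 × (9.90/18.0)² = 15.4 × 0.3025 = 4.659 mSv/h.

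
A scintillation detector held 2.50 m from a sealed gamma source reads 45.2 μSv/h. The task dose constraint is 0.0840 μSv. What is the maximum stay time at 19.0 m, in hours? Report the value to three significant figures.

0.107 h

Since intensity falls as 1/r², rate at 19.0 m:
45.2 × (2.50/19.0)² = 45.2 × 0.01731 = 0.7824 μSv/h.
Stay time = 0.0840 μSv ÷ 0.7824 μSv/h = 0.1074 h.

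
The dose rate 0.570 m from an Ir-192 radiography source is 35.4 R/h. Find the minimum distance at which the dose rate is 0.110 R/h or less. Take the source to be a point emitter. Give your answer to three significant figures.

Intensity scales as (d₁/d₂)², so d₂ = d₁·√(I₁/I₂).
I₁/I₂ = 35.4/0.110 = 321.8, so d₂ = 0.570 × √321.8 = 10.23 m.

10.2 m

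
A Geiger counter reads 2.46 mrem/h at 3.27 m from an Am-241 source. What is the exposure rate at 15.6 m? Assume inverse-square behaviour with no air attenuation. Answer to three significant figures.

0.108 mrem/h

Intensity scales as (d₁/d₂)², so the rate at 15.6 m is
(3.27/15.6)² = 0.04394, so 2.46 × 0.04394 = 0.1081 mrem/h.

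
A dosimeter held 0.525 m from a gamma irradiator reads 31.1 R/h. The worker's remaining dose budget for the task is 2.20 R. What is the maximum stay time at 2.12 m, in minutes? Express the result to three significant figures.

Since intensity falls as 1/r², rate at 2.12 m:
(0.525/2.12)² = 0.06133, so 31.1 × 0.06133 = 1.907 R/h.
Stay time = 2.20 R ÷ 1.907 R/h = 1.154 h = 69.24 min.

69.2 min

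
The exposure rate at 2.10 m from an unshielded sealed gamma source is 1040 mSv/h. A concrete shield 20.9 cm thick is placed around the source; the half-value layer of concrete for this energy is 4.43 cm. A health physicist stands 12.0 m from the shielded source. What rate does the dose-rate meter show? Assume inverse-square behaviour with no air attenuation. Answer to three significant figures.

Distance alone: (2.10/12.0)² = 0.03063, so 1040 × 0.03063 = 31.86 mSv/h.
Shield: 20.9/4.43 = 4.718 half-value layers → attenuation 2^(−4.718) = 0.03800.
Combined: 31.86 × 0.03800 = 1.211 mSv/h.

1.21 mSv/h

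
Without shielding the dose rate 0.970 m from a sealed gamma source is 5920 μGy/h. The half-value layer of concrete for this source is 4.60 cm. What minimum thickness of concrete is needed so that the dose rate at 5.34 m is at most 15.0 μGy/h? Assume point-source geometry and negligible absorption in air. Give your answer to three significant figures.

17.0 cm

At 5.34 m, distance alone gives 5920 × (0.970/5.34)² = 5920 × 0.03300 = 195.4 μGy/h.
Further attenuation needed: 195.4/15.0 = 13.03.
n = log₂(13.03) = 3.704 half-value layers.
Thickness = 3.704 × 4.60 cm = 17.04 cm.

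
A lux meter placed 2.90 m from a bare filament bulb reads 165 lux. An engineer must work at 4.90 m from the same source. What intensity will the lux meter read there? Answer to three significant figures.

Using I₁d₁² = I₂d₂², scaling from 2.90 m to 4.90 m:
165 × (2.90/4.90)² = 165 × 0.3503 = 57.80 lux.

57.8 lux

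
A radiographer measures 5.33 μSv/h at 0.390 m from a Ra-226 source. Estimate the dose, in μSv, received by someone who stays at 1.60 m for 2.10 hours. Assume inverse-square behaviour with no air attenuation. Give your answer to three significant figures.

0.665 μSv

By the inverse-square law, rate at 1.60 m:
5.33 × (0.390/1.60)² = 5.33 × 0.05941 = 0.3167 μSv/h.
Dose = rate × time = 0.3167 μSv/h × 2.100 h = 0.6651 μSv.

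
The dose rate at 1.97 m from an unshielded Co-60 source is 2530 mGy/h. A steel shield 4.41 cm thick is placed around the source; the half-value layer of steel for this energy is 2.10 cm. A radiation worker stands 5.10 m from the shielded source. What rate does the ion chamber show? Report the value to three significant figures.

88.1 mGy/h

Distance alone: (1.97/5.10)² = 0.1492, so 2530 × 0.1492 = 377.5 mGy/h.
Shield: 4.41/2.10 = 2.100 half-value layers → attenuation 2^(−2.100) = 0.2333.
Combined: 377.5 × 0.2333 = 88.07 mGy/h.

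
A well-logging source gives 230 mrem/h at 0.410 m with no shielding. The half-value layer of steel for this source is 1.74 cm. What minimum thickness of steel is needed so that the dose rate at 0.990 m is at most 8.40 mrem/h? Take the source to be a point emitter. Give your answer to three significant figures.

At 0.990 m, distance alone gives 230 × (0.410/0.990)² = 230 × 0.1715 = 39.45 mrem/h.
Further attenuation needed: 39.45/8.40 = 4.696.
n = log₂(4.696) = 2.231 half-value layers.
Thickness = 2.231 × 1.74 cm = 3.882 cm.

3.88 cm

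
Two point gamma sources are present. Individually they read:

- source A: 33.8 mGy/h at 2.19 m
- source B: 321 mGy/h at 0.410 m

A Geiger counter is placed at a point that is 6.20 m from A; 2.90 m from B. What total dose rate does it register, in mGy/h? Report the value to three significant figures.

10.6 mGy/h

By superposition, sum each source's inverse-square contribution:
A: 33.8 × (2.19/6.20)² = 4.217 mGy/h
B: 321 × (0.410/2.90)² = 6.416 mGy/h
Total = 4.217 + 6.416 = 10.63 mGy/h.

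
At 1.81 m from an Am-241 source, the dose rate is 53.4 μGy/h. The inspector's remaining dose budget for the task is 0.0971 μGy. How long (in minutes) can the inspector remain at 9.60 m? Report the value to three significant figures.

Intensity scales as (d₁/d₂)², so rate at 9.60 m:
(1.81/9.60)² = 0.03555, so 53.4 × 0.03555 = 1.898 μGy/h.
Stay time = 0.0971 μGy ÷ 1.898 μGy/h = 0.05116 h = 3.070 min.

3.07 min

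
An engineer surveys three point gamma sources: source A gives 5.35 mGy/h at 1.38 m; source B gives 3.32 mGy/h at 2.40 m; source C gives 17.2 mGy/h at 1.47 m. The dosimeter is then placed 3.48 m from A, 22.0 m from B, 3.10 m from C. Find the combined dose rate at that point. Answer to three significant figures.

4.75 mGy/h

Each source contributes Iᵢ·(dᵢ/rᵢ)²; contributions add.
A: 5.35 × (1.38/3.48)² = 0.8413 mGy/h
B: 3.32 × (2.40/22.0)² = 0.03951 mGy/h
C: 17.2 × (1.47/3.10)² = 3.868 mGy/h
Total = 0.8413 + 0.03951 + 3.868 = 4.749 mGy/h.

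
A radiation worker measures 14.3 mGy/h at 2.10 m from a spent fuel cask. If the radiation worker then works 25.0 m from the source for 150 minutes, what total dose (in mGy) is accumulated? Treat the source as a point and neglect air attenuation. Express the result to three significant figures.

0.252 mGy

By the inverse-square law, rate at 25.0 m:
(2.10/25.0)² = 0.007056, so 14.3 × 0.007056 = 0.1009 mGy/h.
Dose = rate × time = 0.1009 mGy/h × 2.500 h = 0.2523 mGy.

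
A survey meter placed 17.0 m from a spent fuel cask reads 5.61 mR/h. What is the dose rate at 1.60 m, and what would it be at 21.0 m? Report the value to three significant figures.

633 mR/h; 3.68 mR/h

Intensity scales as (d₁/d₂)², so
At 1.60 m: (17.0/1.60)² = 112.9, so 5.61 × 112.9 = 633.4 mR/h
At 21.0 m: (1.60/21.0)² = 0.005805, so 633.4 × 0.005805 = 3.677 mR/h.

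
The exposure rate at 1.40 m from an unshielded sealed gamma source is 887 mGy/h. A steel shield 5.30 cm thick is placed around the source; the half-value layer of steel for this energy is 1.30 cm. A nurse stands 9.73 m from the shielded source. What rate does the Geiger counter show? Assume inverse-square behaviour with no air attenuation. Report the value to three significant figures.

Distance alone: 887 × (1.40/9.73)² = 887 × 0.02070 = 18.36 mGy/h.
Shield: 5.30/1.30 = 4.077 half-value layers → attenuation 2^(−4.077) = 0.05925.
Combined: 18.36 × 0.05925 = 1.088 mGy/h.

1.09 mGy/h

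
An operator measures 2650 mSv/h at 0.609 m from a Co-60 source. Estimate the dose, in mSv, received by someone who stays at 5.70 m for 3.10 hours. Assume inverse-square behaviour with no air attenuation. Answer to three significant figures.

Applying the 1/r² law, rate at 5.70 m:
2650 × (0.609/5.70)² = 2650 × 0.01142 = 30.26 mSv/h.
Dose = rate × time = 30.26 mSv/h × 3.100 h = 93.81 mSv.

93.8 mSv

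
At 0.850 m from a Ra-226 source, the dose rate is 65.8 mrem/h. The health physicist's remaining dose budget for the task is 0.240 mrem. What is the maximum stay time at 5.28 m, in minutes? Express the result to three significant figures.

8.44 min

Since intensity falls as 1/r², rate at 5.28 m:
65.8 × (0.850/5.28)² = 65.8 × 0.02592 = 1.706 mrem/h.
Stay time = 0.240 mrem ÷ 1.706 mrem/h = 0.1407 h = 8.442 min.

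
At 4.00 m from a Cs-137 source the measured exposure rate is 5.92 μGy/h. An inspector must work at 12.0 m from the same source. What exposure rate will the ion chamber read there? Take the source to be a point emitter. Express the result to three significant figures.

By the inverse-square law, scaling from 4.00 m to 12.0 m:
5.92 × (4.00/12.0)² = 5.92 × 0.1111 = 0.6577 μGy/h.

0.658 μGy/h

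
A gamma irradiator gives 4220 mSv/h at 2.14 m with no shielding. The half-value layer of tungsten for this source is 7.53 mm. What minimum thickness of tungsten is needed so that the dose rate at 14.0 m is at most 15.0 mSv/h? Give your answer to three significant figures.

20.5 mm

At 14.0 m, distance alone gives (2.14/14.0)² = 0.02337, so 4220 × 0.02337 = 98.62 mSv/h.
Further attenuation needed: 98.62/15.0 = 6.575.
n = log₂(6.575) = 2.717 half-value layers.
Thickness = 2.717 × 7.53 mm = 20.46 mm.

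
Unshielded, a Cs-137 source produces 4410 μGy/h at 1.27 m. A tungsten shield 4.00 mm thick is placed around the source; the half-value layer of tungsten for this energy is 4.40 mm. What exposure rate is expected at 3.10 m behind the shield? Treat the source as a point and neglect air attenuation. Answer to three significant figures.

Distance alone: (1.27/3.10)² = 0.1678, so 4410 × 0.1678 = 740.0 μGy/h.
Shield: 4.00/4.40 = 0.9091 half-value layers → attenuation 2^(−0.9091) = 0.5325.
Combined: 740.0 × 0.5325 = 394.0 μGy/h.

394 μGy/h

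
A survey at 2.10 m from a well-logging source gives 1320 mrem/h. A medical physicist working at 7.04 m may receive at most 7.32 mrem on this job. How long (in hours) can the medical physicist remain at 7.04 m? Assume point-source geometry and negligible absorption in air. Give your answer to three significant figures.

0.0623 h

By the inverse-square law, rate at 7.04 m:
1320 × (2.10/7.04)² = 1320 × 0.08898 = 117.5 mrem/h.
Stay time = 7.32 mrem ÷ 117.5 mrem/h = 0.06230 h.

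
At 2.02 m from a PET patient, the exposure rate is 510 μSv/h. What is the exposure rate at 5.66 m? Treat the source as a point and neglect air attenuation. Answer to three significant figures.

Using I₁d₁² = I₂d₂², the rate at 5.66 m is
510 × (2.02/5.66)² = 510 × 0.1274 = 64.97 μSv/h.

65.0 μSv/h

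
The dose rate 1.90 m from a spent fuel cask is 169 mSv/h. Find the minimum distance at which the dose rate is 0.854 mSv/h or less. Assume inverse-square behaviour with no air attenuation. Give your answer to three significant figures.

By the inverse-square law, d₂ = d₁·√(I₁/I₂).
I₁/I₂ = 169/0.854 = 197.9, so d₂ = 1.90 × √197.9 = 26.73 m.

26.7 m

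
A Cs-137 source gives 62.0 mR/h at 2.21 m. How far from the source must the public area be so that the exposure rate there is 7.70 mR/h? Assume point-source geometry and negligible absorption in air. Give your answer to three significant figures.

6.27 m

Since intensity falls as 1/r², d₂ = d₁·√(I₁/I₂).
I₁/I₂ = 62.0/7.70 = 8.052, so d₂ = 2.21 × √8.052 = 6.271 m.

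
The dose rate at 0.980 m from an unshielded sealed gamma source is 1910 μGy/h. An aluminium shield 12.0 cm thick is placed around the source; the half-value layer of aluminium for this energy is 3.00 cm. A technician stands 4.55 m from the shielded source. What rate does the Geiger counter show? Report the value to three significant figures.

Distance alone: 1910 × (0.980/4.55)² = 1910 × 0.04639 = 88.60 μGy/h.
Shield: 12.0/3.00 = 4.000 half-value layers → attenuation 2^(−4.000) = 0.06250.
Combined: 88.60 × 0.06250 = 5.537 μGy/h.

5.54 μGy/h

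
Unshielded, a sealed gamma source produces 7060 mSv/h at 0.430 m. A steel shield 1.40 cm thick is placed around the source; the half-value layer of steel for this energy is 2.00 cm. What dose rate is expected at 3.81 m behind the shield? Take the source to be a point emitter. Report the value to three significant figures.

Distance alone: (0.430/3.81)² = 0.01274, so 7060 × 0.01274 = 89.94 mSv/h.
Shield: 1.40/2.00 = 0.7000 half-value layers → attenuation 2^(−0.7000) = 0.6156.
Combined: 89.94 × 0.6156 = 55.37 mSv/h.

55.4 mSv/h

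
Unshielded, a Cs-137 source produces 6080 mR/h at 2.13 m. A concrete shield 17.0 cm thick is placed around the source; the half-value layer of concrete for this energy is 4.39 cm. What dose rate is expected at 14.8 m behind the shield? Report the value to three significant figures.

8.60 mR/h

Distance alone: 6080 × (2.13/14.8)² = 6080 × 0.02071 = 125.9 mR/h.
Shield: 17.0/4.39 = 3.872 half-value layers → attenuation 2^(−3.872) = 0.06830.
Combined: 125.9 × 0.06830 = 8.599 mR/h.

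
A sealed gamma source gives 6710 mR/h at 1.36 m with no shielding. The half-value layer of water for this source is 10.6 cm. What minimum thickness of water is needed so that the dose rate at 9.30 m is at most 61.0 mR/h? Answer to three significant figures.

13.1 cm

At 9.30 m, distance alone gives 6710 × (1.36/9.30)² = 6710 × 0.02139 = 143.5 mR/h.
Further attenuation needed: 143.5/61.0 = 2.352.
n = log₂(2.352) = 1.234 half-value layers.
Thickness = 1.234 × 10.6 cm = 13.08 cm.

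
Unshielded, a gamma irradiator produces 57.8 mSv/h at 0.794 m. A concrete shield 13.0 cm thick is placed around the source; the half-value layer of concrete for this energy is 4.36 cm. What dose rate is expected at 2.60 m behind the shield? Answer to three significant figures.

Distance alone: (0.794/2.60)² = 0.09326, so 57.8 × 0.09326 = 5.390 mSv/h.
Shield: 13.0/4.36 = 2.982 half-value layers → attenuation 2^(−2.982) = 0.1266.
Combined: 5.390 × 0.1266 = 0.6824 mSv/h.

0.682 mSv/h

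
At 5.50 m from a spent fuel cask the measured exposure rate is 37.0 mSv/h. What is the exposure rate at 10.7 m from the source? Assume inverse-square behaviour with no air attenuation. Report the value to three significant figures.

Using I₁d₁² = I₂d₂², scaling from 5.50 m to 10.7 m:
37.0 × (5.50/10.7)² = 37.0 × 0.2642 = 9.775 mSv/h.

9.78 mSv/h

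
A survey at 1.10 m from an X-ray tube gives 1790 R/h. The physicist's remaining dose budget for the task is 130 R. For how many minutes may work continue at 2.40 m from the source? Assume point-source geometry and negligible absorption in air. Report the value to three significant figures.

Using I₁d₁² = I₂d₂², rate at 2.40 m:
1790 × (1.10/2.40)² = 1790 × 0.2101 = 376.1 R/h.
Stay time = 130 R ÷ 376.1 R/h = 0.3457 h = 20.74 min.

20.7 min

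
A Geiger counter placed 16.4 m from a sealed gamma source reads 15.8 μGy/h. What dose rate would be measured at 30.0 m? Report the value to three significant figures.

4.72 μGy/h

Since intensity falls as 1/r², scaling from 16.4 m to 30.0 m:
15.8 × (16.4/30.0)² = 15.8 × 0.2988 = 4.721 μGy/h.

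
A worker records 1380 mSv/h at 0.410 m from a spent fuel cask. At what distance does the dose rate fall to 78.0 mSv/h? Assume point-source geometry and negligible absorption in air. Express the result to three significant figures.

1.72 m

Since intensity falls as 1/r², d₂ = d₁·√(I₁/I₂).
I₁/I₂ = 1380/78.0 = 17.69, so d₂ = 0.410 × √17.69 = 1.724 m.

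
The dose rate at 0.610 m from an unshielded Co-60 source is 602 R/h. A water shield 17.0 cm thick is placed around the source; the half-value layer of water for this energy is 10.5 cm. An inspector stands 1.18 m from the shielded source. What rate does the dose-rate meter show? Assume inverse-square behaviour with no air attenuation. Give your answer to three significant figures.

Distance alone: 602 × (0.610/1.18)² = 602 × 0.2672 = 160.9 R/h.
Shield: 17.0/10.5 = 1.619 half-value layers → attenuation 2^(−1.619) = 0.3256.
Combined: 160.9 × 0.3256 = 52.39 R/h.

52.4 R/h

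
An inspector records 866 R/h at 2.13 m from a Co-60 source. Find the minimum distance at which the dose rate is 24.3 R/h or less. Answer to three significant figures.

12.7 m

Since intensity falls as 1/r², d₂ = d₁·√(I₁/I₂).
I₁/I₂ = 866/24.3 = 35.64, so d₂ = 2.13 × √35.64 = 12.72 m.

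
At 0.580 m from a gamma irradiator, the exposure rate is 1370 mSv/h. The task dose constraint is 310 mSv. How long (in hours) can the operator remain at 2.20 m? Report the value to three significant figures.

Applying the 1/r² law, rate at 2.20 m:
1370 × (0.580/2.20)² = 1370 × 0.06950 = 95.22 mSv/h.
Stay time = 310 mSv ÷ 95.22 mSv/h = 3.256 h.

3.26 h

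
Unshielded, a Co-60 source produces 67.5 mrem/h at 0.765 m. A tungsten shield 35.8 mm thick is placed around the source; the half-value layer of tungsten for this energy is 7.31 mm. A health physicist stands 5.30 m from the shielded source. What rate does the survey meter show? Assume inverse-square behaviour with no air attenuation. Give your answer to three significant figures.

0.0472 mrem/h

Distance alone: 67.5 × (0.765/5.30)² = 67.5 × 0.02083 = 1.406 mrem/h.
Shield: 35.8/7.31 = 4.897 half-value layers → attenuation 2^(−4.897) = 0.03356.
Combined: 1.406 × 0.03356 = 0.04719 mrem/h.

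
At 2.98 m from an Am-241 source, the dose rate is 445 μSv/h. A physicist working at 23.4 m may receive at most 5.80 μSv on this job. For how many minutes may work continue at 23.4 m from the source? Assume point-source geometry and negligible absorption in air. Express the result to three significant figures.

Using I₁d₁² = I₂d₂², rate at 23.4 m:
445 × (2.98/23.4)² = 445 × 0.01622 = 7.218 μSv/h.
Stay time = 5.80 μSv ÷ 7.218 μSv/h = 0.8035 h = 48.21 min.

48.2 min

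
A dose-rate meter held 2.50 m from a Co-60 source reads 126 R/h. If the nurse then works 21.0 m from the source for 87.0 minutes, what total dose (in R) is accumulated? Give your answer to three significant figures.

2.59 R

Since intensity falls as 1/r², rate at 21.0 m:
126 × (2.50/21.0)² = 126 × 0.01417 = 1.785 R/h.
Dose = rate × time = 1.785 R/h × 1.450 h = 2.588 R.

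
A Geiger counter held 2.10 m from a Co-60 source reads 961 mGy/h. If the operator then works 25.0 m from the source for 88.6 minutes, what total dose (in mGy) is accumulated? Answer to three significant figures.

By the inverse-square law, rate at 25.0 m:
961 × (2.10/25.0)² = 961 × 0.007056 = 6.781 mGy/h.
Dose = rate × time = 6.781 mGy/h × 1.477 h = 10.02 mGy.

10.0 mGy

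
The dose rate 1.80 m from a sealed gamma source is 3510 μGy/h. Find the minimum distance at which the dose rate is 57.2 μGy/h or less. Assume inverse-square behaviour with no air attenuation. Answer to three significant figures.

14.1 m

Applying the 1/r² law, d₂ = d₁·√(I₁/I₂).
I₁/I₂ = 3510/57.2 = 61.36, so d₂ = 1.80 × √61.36 = 14.10 m.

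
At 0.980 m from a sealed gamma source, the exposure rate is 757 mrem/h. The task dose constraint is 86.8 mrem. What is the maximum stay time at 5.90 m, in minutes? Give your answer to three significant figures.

249 min

By the inverse-square law, rate at 5.90 m:
757 × (0.980/5.90)² = 757 × 0.02759 = 20.89 mrem/h.
Stay time = 86.8 mrem ÷ 20.89 mrem/h = 4.155 h = 249.3 min.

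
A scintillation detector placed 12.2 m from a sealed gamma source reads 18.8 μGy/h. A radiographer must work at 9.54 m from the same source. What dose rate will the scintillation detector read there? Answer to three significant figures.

By the inverse-square law, scaling from 12.2 m to 9.54 m:
18.8 × (12.2/9.54)² = 18.8 × 1.635 = 30.74 μGy/h.

30.7 μGy/h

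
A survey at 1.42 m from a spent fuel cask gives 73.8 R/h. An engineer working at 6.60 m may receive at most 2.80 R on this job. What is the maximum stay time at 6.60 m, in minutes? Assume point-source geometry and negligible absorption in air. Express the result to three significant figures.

49.2 min

Since intensity falls as 1/r², rate at 6.60 m:
73.8 × (1.42/6.60)² = 73.8 × 0.04629 = 3.416 R/h.
Stay time = 2.80 R ÷ 3.416 R/h = 0.8197 h = 49.18 min.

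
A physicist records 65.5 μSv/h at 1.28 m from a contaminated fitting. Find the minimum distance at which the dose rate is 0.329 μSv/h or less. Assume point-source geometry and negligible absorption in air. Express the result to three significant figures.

Since intensity falls as 1/r², d₂ = d₁·√(I₁/I₂).
I₁/I₂ = 65.5/0.329 = 199.1, so d₂ = 1.28 × √199.1 = 18.06 m.

18.1 m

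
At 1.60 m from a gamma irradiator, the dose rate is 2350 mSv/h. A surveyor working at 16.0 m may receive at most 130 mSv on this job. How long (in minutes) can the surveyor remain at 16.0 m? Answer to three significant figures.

332 min

Applying the 1/r² law, rate at 16.0 m:
(1.60/16.0)² = 0.01000, so 2350 × 0.01000 = 23.50 mSv/h.
Stay time = 130 mSv ÷ 23.50 mSv/h = 5.532 h = 331.9 min.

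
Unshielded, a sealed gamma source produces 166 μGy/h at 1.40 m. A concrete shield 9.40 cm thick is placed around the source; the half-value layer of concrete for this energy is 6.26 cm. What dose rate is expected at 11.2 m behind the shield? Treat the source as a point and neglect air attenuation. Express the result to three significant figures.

Distance alone: 166 × (1.40/11.2)² = 166 × 0.01562 = 2.593 μGy/h.
Shield: 9.40/6.26 = 1.502 half-value layers → attenuation 2^(−1.502) = 0.3531.
Combined: 2.593 × 0.3531 = 0.9156 μGy/h.

0.916 μGy/h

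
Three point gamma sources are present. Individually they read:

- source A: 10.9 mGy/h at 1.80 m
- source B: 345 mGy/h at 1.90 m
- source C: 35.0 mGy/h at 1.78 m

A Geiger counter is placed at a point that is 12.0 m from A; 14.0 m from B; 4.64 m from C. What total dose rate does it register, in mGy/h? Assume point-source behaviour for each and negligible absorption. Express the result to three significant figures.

Each source contributes Iᵢ·(dᵢ/rᵢ)²; contributions add.
A: 10.9 × (1.80/12.0)² = 0.2452 mGy/h
B: 345 × (1.90/14.0)² = 6.354 mGy/h
C: 35.0 × (1.78/4.64)² = 5.151 mGy/h
Total = 0.2452 + 6.354 + 5.151 = 11.75 mGy/h.

11.8 mGy/h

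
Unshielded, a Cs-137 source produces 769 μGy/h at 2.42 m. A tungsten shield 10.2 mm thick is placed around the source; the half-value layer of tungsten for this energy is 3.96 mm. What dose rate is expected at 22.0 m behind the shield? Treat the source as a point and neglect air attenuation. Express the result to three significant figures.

Distance alone: (2.42/22.0)² = 0.01210, so 769 × 0.01210 = 9.305 μGy/h.
Shield: 10.2/3.96 = 2.576 half-value layers → attenuation 2^(−2.576) = 0.1677.
Combined: 9.305 × 0.1677 = 1.560 μGy/h.

1.56 μGy/h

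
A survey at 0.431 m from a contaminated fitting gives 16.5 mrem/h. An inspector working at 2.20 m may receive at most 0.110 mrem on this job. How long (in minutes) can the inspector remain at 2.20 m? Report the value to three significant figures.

10.4 min

Since intensity falls as 1/r², rate at 2.20 m:
16.5 × (0.431/2.20)² = 16.5 × 0.03838 = 0.6333 mrem/h.
Stay time = 0.110 mrem ÷ 0.6333 mrem/h = 0.1737 h = 10.42 min.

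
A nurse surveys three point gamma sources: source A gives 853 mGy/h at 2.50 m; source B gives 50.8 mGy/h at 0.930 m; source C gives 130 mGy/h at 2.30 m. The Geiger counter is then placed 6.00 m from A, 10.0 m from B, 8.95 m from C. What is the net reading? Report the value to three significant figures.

157 mGy/h

By superposition, sum each source's inverse-square contribution:
A: 853 × (2.50/6.00)² = 148.1 mGy/h
B: 50.8 × (0.930/10.0)² = 0.4394 mGy/h
C: 130 × (2.30/8.95)² = 8.585 mGy/h
Total = 148.1 + 0.4394 + 8.585 = 157.1 mGy/h.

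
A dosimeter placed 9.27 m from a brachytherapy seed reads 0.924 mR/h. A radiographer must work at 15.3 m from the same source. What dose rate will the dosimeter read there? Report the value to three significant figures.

0.339 mR/h

Since intensity falls as 1/r², scaling from 9.27 m to 15.3 m:
(9.27/15.3)² = 0.3671, so 0.924 × 0.3671 = 0.3392 mR/h.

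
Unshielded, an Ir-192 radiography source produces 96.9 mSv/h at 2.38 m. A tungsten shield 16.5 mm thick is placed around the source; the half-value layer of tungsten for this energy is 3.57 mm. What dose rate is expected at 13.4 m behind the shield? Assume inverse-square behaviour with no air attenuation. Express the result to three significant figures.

Distance alone: 96.9 × (2.38/13.4)² = 96.9 × 0.03155 = 3.057 mSv/h.
Shield: 16.5/3.57 = 4.622 half-value layers → attenuation 2^(−4.622) = 0.04061.
Combined: 3.057 × 0.04061 = 0.1241 mSv/h.

0.124 mSv/h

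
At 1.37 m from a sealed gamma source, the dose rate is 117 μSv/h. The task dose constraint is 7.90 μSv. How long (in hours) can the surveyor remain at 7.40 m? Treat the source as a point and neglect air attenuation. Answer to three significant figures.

1.97 h

Intensity scales as (d₁/d₂)², so rate at 7.40 m:
117 × (1.37/7.40)² = 117 × 0.03428 = 4.011 μSv/h.
Stay time = 7.90 μSv ÷ 4.011 μSv/h = 1.970 h.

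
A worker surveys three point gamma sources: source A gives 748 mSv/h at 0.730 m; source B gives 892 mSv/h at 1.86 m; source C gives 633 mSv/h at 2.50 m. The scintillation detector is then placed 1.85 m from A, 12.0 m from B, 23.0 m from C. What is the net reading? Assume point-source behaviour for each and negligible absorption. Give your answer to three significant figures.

Each source contributes Iᵢ·(dᵢ/rᵢ)²; contributions add.
A: 748 × (0.730/1.85)² = 116.5 mSv/h
B: 892 × (1.86/12.0)² = 21.43 mSv/h
C: 633 × (2.50/23.0)² = 7.479 mSv/h
Total = 116.5 + 21.43 + 7.479 = 145.4 mSv/h.

145 mSv/h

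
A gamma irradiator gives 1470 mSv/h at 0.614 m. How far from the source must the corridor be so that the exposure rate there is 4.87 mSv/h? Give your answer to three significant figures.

10.7 m

Since intensity falls as 1/r², d₂ = d₁·√(I₁/I₂).
I₁/I₂ = 1470/4.87 = 301.8, so d₂ = 0.614 × √301.8 = 10.67 m.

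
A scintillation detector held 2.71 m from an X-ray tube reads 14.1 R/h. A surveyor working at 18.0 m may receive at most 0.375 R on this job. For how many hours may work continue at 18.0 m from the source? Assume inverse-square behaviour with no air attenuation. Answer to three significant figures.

Intensity scales as (d₁/d₂)², so rate at 18.0 m:
14.1 × (2.71/18.0)² = 14.1 × 0.02267 = 0.3196 R/h.
Stay time = 0.375 R ÷ 0.3196 R/h = 1.173 h.

1.17 h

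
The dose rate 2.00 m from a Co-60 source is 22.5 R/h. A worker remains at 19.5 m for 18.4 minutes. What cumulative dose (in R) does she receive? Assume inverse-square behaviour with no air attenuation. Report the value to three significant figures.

Applying the 1/r² law, rate at 19.5 m:
(2.00/19.5)² = 0.01052, so 22.5 × 0.01052 = 0.2367 R/h.
Dose = rate × time = 0.2367 R/h × 0.3067 h = 0.07260 R.

0.0726 R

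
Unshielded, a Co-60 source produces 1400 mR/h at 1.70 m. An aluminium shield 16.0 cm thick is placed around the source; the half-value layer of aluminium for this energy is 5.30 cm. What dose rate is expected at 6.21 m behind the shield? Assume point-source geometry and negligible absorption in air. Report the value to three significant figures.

12.9 mR/h

Distance alone: (1.70/6.21)² = 0.07494, so 1400 × 0.07494 = 104.9 mR/h.
Shield: 16.0/5.30 = 3.019 half-value layers → attenuation 2^(−3.019) = 0.1234.
Combined: 104.9 × 0.1234 = 12.94 mR/h.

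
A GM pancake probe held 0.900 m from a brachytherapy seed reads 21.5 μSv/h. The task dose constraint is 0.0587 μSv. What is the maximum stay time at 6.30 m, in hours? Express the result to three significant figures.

By the inverse-square law, rate at 6.30 m:
21.5 × (0.900/6.30)² = 21.5 × 0.02041 = 0.4388 μSv/h.
Stay time = 0.0587 μSv ÷ 0.4388 μSv/h = 0.1338 h.

0.134 h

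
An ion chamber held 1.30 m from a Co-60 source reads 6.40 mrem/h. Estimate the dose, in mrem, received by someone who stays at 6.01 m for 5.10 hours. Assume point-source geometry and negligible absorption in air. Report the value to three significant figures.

1.53 mrem

Since intensity falls as 1/r², rate at 6.01 m:
(1.30/6.01)² = 0.04679, so 6.40 × 0.04679 = 0.2995 mrem/h.
Dose = rate × time = 0.2995 mrem/h × 5.100 h = 1.527 mrem.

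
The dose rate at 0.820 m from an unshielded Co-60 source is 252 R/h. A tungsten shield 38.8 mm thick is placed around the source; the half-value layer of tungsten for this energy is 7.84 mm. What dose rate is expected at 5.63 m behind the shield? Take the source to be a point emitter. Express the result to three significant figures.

0.173 R/h

Distance alone: (0.820/5.63)² = 0.02121, so 252 × 0.02121 = 5.345 R/h.
Shield: 38.8/7.84 = 4.949 half-value layers → attenuation 2^(−4.949) = 0.03237.
Combined: 5.345 × 0.03237 = 0.1730 R/h.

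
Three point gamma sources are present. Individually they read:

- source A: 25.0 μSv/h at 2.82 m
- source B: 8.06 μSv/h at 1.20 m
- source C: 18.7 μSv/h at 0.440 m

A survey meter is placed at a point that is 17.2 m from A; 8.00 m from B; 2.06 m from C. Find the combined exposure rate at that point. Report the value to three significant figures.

Each source contributes Iᵢ·(dᵢ/rᵢ)²; contributions add.
A: 25.0 × (2.82/17.2)² = 0.6720 μSv/h
B: 8.06 × (1.20/8.00)² = 0.1814 μSv/h
C: 18.7 × (0.440/2.06)² = 0.8531 μSv/h
Total = 0.6720 + 0.1814 + 0.8531 = 1.707 μSv/h.

1.71 μSv/h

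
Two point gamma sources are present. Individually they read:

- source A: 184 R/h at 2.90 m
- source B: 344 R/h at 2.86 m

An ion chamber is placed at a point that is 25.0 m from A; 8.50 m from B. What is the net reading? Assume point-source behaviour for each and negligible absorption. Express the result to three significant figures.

Each source contributes Iᵢ·(dᵢ/rᵢ)²; contributions add.
A: 184 × (2.90/25.0)² = 2.476 R/h
B: 344 × (2.86/8.50)² = 38.95 R/h
Total = 2.476 + 38.95 = 41.43 R/h.

41.4 R/h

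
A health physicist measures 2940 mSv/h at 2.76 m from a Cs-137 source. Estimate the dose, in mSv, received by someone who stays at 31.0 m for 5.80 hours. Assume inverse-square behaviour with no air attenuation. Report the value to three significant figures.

Since intensity falls as 1/r², rate at 31.0 m:
(2.76/31.0)² = 0.007927, so 2940 × 0.007927 = 23.31 mSv/h.
Dose = rate × time = 23.31 mSv/h × 5.800 h = 135.2 mSv.

135 mSv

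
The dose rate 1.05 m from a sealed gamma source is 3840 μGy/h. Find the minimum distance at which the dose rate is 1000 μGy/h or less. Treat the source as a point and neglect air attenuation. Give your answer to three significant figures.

Applying the 1/r² law, d₂ = d₁·√(I₁/I₂).
I₁/I₂ = 3840/1000 = 3.840, so d₂ = 1.05 × √3.840 = 2.058 m.

2.06 m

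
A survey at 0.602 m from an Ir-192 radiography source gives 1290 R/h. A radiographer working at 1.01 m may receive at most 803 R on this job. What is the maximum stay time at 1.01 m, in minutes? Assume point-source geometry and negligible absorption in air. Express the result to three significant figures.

Using I₁d₁² = I₂d₂², rate at 1.01 m:
(0.602/1.01)² = 0.3553, so 1290 × 0.3553 = 458.3 R/h.
Stay time = 803 R ÷ 458.3 R/h = 1.752 h = 105.1 min.

105 min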